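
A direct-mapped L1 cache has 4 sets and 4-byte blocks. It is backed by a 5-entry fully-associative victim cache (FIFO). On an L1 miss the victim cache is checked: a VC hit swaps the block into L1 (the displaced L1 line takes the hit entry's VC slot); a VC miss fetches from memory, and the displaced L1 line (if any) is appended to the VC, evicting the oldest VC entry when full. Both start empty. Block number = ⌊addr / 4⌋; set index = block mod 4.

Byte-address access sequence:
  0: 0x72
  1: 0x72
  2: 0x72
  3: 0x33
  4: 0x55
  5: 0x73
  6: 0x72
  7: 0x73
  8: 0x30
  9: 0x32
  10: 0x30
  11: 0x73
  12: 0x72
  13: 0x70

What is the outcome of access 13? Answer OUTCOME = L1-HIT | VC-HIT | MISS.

  [0] addr=0x72 blk=28 s=0: MISS | VC []
  [1] addr=0x72 blk=28 s=0: L1-HIT | VC []
  [2] addr=0x72 blk=28 s=0: L1-HIT | VC []
  [3] addr=0x33 blk=12 s=0: MISS | VC [28]
  [4] addr=0x55 blk=21 s=1: MISS | VC [28]
  [5] addr=0x73 blk=28 s=0: VC-HIT | VC [12]
  [6] addr=0x72 blk=28 s=0: L1-HIT | VC [12]
  [7] addr=0x73 blk=28 s=0: L1-HIT | VC [12]
  [8] addr=0x30 blk=12 s=0: VC-HIT | VC [28]
  [9] addr=0x32 blk=12 s=0: L1-HIT | VC [28]
  [10] addr=0x30 blk=12 s=0: L1-HIT | VC [28]
  [11] addr=0x73 blk=28 s=0: VC-HIT | VC [12]
  [12] addr=0x72 blk=28 s=0: L1-HIT | VC [12]
  [13] addr=0x70 blk=28 s=0: L1-HIT | VC [12]

OUTCOME = L1-HIT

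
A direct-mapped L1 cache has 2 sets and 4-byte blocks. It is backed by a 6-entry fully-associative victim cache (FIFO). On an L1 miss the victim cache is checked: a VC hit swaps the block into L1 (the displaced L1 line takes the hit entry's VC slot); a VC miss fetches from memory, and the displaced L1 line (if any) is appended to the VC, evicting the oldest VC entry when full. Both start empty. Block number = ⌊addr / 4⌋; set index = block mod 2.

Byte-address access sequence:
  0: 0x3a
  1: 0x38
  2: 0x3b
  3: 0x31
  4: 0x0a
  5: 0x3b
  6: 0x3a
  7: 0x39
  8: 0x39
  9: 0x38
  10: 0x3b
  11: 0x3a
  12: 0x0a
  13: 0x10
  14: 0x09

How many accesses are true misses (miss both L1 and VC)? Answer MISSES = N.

  [0] addr=0x3a blk=14 s=0: MISS | VC []
  [1] addr=0x38 blk=14 s=0: L1-HIT | VC []
  [2] addr=0x3b blk=14 s=0: L1-HIT | VC []
  [3] addr=0x31 blk=12 s=0: MISS | VC [14]
  [4] addr=0xa blk=2 s=0: MISS | VC [14, 12]
  [5] addr=0x3b blk=14 s=0: VC-HIT | VC [2, 12]
  [6] addr=0x3a blk=14 s=0: L1-HIT | VC [2, 12]
  [7] addr=0x39 blk=14 s=0: L1-HIT | VC [2, 12]
  [8] addr=0x39 blk=14 s=0: L1-HIT | VC [2, 12]
  [9] addr=0x38 blk=14 s=0: L1-HIT | VC [2, 12]
  [10] addr=0x3b blk=14 s=0: L1-HIT | VC [2, 12]
  [11] addr=0x3a blk=14 s=0: L1-HIT | VC [2, 12]
  [12] addr=0xa blk=2 s=0: VC-HIT | VC [14, 12]
  [13] addr=0x10 blk=4 s=0: MISS | VC [14, 12, 2]
  [14] addr=0x9 blk=2 s=0: VC-HIT | VC [14, 12, 4]

MISSES = 4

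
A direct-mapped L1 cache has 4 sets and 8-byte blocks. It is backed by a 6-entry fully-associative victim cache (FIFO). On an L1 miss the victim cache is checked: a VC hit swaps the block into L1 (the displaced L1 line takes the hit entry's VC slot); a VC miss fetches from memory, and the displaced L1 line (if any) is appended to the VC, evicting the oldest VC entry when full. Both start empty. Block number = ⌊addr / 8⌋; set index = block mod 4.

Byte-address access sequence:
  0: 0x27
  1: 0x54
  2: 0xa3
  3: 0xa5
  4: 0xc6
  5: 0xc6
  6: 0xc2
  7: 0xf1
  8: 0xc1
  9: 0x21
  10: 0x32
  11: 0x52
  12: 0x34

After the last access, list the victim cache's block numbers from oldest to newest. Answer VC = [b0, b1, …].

VC = [24, 20, 10, 30]

  [0] addr=0x27 blk=4 s=0: MISS | VC []
  [1] addr=0x54 blk=10 s=2: MISS | VC []
  [2] addr=0xa3 blk=20 s=0: MISS | VC [4]
  [3] addr=0xa5 blk=20 s=0: L1-HIT | VC [4]
  [4] addr=0xc6 blk=24 s=0: MISS | VC [4, 20]
  [5] addr=0xc6 blk=24 s=0: L1-HIT | VC [4, 20]
  [6] addr=0xc2 blk=24 s=0: L1-HIT | VC [4, 20]
  [7] addr=0xf1 blk=30 s=2: MISS | VC [4, 20, 10]
  [8] addr=0xc1 blk=24 s=0: L1-HIT | VC [4, 20, 10]
  [9] addr=0x21 blk=4 s=0: VC-HIT | VC [24, 20, 10]
  [10] addr=0x32 blk=6 s=2: MISS | VC [24, 20, 10, 30]
  [11] addr=0x52 blk=10 s=2: VC-HIT | VC [24, 20, 6, 30]
  [12] addr=0x34 blk=6 s=2: VC-HIT | VC [24, 20, 10, 30]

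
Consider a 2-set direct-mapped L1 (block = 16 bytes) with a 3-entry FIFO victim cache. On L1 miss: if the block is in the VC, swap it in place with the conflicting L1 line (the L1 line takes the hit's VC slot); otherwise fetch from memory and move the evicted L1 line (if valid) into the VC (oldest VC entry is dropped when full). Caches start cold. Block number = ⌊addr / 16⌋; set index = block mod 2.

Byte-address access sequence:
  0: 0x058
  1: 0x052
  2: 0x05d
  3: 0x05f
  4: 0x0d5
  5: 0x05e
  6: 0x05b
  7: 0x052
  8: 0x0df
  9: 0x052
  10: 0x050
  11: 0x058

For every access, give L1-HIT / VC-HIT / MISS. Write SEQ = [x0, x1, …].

0: 0x58 (blk 5, set 1) → MISS  vc=[]
1: 0x52 (blk 5, set 1) → L1-HIT  vc=[]
2: 0x5d (blk 5, set 1) → L1-HIT  vc=[]
3: 0x5f (blk 5, set 1) → L1-HIT  vc=[]
4: 0xd5 (blk 13, set 1) → MISS  vc=[5]
5: 0x5e (blk 5, set 1) → VC-HIT  vc=[13]
6: 0x5b (blk 5, set 1) → L1-HIT  vc=[13]
7: 0x52 (blk 5, set 1) → L1-HIT  vc=[13]
8: 0xdf (blk 13, set 1) → VC-HIT  vc=[5]
9: 0x52 (blk 5, set 1) → VC-HIT  vc=[13]
10: 0x50 (blk 5, set 1) → L1-HIT  vc=[13]
11: 0x58 (blk 5, set 1) → L1-HIT  vc=[13]

SEQ = [MISS, L1-HIT, L1-HIT, L1-HIT, MISS, VC-HIT, L1-HIT, L1-HIT, VC-HIT, VC-HIT, L1-HIT, L1-HIT]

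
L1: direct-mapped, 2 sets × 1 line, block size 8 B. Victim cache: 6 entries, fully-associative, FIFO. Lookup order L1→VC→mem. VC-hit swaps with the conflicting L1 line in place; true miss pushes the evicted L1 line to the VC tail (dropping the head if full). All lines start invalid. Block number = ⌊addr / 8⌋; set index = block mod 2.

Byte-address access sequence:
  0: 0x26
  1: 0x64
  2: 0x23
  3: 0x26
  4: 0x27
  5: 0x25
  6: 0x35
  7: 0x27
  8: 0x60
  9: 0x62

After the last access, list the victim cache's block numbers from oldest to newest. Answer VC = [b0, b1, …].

0: 0x26 (blk 4, set 0) → MISS  vc=[]
1: 0x64 (blk 12, set 0) → MISS  vc=[4]
2: 0x23 (blk 4, set 0) → VC-HIT  vc=[12]
3: 0x26 (blk 4, set 0) → L1-HIT  vc=[12]
4: 0x27 (blk 4, set 0) → L1-HIT  vc=[12]
5: 0x25 (blk 4, set 0) → L1-HIT  vc=[12]
6: 0x35 (blk 6, set 0) → MISS  vc=[12, 4]
7: 0x27 (blk 4, set 0) → VC-HIT  vc=[12, 6]
8: 0x60 (blk 12, set 0) → VC-HIT  vc=[4, 6]
9: 0x62 (blk 12, set 0) → L1-HIT  vc=[4, 6]

VC = [4, 6]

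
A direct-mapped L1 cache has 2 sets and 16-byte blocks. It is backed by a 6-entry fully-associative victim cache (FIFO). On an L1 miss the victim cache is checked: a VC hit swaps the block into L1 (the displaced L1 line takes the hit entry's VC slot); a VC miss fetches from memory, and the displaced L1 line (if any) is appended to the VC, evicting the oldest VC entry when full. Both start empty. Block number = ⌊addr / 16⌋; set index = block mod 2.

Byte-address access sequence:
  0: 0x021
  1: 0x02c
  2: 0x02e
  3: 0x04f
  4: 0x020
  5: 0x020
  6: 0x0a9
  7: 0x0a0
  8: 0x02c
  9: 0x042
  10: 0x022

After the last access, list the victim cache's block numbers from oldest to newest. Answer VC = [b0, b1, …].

0: 0x21 (blk 2, set 0) → MISS  vc=[]
1: 0x2c (blk 2, set 0) → L1-HIT  vc=[]
2: 0x2e (blk 2, set 0) → L1-HIT  vc=[]
3: 0x4f (blk 4, set 0) → MISS  vc=[2]
4: 0x20 (blk 2, set 0) → VC-HIT  vc=[4]
5: 0x20 (blk 2, set 0) → L1-HIT  vc=[4]
6: 0xa9 (blk 10, set 0) → MISS  vc=[4, 2]
7: 0xa0 (blk 10, set 0) → L1-HIT  vc=[4, 2]
8: 0x2c (blk 2, set 0) → VC-HIT  vc=[4, 10]
9: 0x42 (blk 4, set 0) → VC-HIT  vc=[2, 10]
10: 0x22 (blk 2, set 0) → VC-HIT  vc=[4, 10]

VC = [4, 10]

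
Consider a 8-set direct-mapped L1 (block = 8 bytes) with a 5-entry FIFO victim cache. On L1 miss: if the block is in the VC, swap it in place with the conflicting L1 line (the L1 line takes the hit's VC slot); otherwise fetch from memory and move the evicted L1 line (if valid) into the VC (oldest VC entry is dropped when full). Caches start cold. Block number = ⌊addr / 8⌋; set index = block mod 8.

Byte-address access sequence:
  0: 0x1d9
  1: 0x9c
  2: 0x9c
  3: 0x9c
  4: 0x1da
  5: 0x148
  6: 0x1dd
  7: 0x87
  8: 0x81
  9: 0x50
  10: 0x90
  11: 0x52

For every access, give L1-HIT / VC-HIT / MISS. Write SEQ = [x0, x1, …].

  [0] addr=0x1d9 blk=59 s=3: MISS | VC []
  [1] addr=0x9c blk=19 s=3: MISS | VC [59]
  [2] addr=0x9c blk=19 s=3: L1-HIT | VC [59]
  [3] addr=0x9c blk=19 s=3: L1-HIT | VC [59]
  [4] addr=0x1da blk=59 s=3: VC-HIT | VC [19]
  [5] addr=0x148 blk=41 s=1: MISS | VC [19]
  [6] addr=0x1dd blk=59 s=3: L1-HIT | VC [19]
  [7] addr=0x87 blk=16 s=0: MISS | VC [19]
  [8] addr=0x81 blk=16 s=0: L1-HIT | VC [19]
  [9] addr=0x50 blk=10 s=2: MISS | VC [19]
  [10] addr=0x90 blk=18 s=2: MISS | VC [19, 10]
  [11] addr=0x52 blk=10 s=2: VC-HIT | VC [19, 18]

SEQ = [MISS, MISS, L1-HIT, L1-HIT, VC-HIT, MISS, L1-HIT, MISS, L1-HIT, MISS, MISS, VC-HIT]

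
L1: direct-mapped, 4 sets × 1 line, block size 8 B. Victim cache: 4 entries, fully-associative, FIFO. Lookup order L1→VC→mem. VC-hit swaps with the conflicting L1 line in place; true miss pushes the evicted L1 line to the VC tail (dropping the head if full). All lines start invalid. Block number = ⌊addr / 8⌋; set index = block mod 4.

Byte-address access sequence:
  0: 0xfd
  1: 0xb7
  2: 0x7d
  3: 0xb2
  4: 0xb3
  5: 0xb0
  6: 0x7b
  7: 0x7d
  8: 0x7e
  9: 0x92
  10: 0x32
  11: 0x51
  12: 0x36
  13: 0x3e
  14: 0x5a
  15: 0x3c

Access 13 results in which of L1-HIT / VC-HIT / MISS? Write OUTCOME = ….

0: 0xfd (blk 31, set 3) → MISS  vc=[]
1: 0xb7 (blk 22, set 2) → MISS  vc=[]
2: 0x7d (blk 15, set 3) → MISS  vc=[31]
3: 0xb2 (blk 22, set 2) → L1-HIT  vc=[31]
4: 0xb3 (blk 22, set 2) → L1-HIT  vc=[31]
5: 0xb0 (blk 22, set 2) → L1-HIT  vc=[31]
6: 0x7b (blk 15, set 3) → L1-HIT  vc=[31]
7: 0x7d (blk 15, set 3) → L1-HIT  vc=[31]
8: 0x7e (blk 15, set 3) → L1-HIT  vc=[31]
9: 0x92 (blk 18, set 2) → MISS  vc=[31, 22]
10: 0x32 (blk 6, set 2) → MISS  vc=[31, 22, 18]
11: 0x51 (blk 10, set 2) → MISS  vc=[31, 22, 18, 6]
12: 0x36 (blk 6, set 2) → VC-HIT  vc=[31, 22, 18, 10]
13: 0x3e (blk 7, set 3) → MISS  vc=[22, 18, 10, 15]
14: 0x5a (blk 11, set 3) → MISS  vc=[18, 10, 15, 7]
15: 0x3c (blk 7, set 3) → VC-HIT  vc=[18, 10, 15, 11]

OUTCOME = MISS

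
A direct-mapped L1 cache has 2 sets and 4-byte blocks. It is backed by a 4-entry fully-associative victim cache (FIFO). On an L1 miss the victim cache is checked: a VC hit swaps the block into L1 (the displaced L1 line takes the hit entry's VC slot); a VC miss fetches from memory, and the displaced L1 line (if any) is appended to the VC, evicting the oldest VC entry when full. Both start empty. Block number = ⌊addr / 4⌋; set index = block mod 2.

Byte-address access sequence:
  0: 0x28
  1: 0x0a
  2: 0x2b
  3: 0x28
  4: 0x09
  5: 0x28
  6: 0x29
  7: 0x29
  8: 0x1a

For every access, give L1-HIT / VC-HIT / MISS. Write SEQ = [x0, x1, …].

  [0] addr=0x28 blk=10 s=0: MISS | VC []
  [1] addr=0xa blk=2 s=0: MISS | VC [10]
  [2] addr=0x2b blk=10 s=0: VC-HIT | VC [2]
  [3] addr=0x28 blk=10 s=0: L1-HIT | VC [2]
  [4] addr=0x9 blk=2 s=0: VC-HIT | VC [10]
  [5] addr=0x28 blk=10 s=0: VC-HIT | VC [2]
  [6] addr=0x29 blk=10 s=0: L1-HIT | VC [2]
  [7] addr=0x29 blk=10 s=0: L1-HIT | VC [2]
  [8] addr=0x1a blk=6 s=0: MISS | VC [2, 10]

SEQ = [MISS, MISS, VC-HIT, L1-HIT, VC-HIT, VC-HIT, L1-HIT, L1-HIT, MISS]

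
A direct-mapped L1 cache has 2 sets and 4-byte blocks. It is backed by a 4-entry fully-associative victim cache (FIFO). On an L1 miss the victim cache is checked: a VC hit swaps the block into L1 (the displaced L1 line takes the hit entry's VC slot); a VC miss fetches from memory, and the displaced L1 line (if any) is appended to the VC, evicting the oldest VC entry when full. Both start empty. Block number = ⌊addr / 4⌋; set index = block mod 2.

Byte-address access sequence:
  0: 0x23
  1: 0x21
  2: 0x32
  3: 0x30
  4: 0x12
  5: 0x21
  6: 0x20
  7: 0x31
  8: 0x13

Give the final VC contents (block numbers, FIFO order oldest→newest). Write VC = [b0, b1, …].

VC = [12, 8]

0: 0x23 (blk 8, set 0) → MISS  vc=[]
1: 0x21 (blk 8, set 0) → L1-HIT  vc=[]
2: 0x32 (blk 12, set 0) → MISS  vc=[8]
3: 0x30 (blk 12, set 0) → L1-HIT  vc=[8]
4: 0x12 (blk 4, set 0) → MISS  vc=[8, 12]
5: 0x21 (blk 8, set 0) → VC-HIT  vc=[4, 12]
6: 0x20 (blk 8, set 0) → L1-HIT  vc=[4, 12]
7: 0x31 (blk 12, set 0) → VC-HIT  vc=[4, 8]
8: 0x13 (blk 4, set 0) → VC-HIT  vc=[12, 8]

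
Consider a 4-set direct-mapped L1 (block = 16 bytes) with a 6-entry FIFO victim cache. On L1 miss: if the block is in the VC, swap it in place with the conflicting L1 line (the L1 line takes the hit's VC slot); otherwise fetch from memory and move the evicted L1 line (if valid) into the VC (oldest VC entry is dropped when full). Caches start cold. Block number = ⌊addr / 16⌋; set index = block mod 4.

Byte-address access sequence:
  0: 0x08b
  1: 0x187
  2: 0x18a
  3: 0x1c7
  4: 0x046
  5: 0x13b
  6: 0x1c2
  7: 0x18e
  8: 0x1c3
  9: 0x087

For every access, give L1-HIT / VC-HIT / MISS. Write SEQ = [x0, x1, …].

#0 0x8b→b8/s0 MISS; vc=[]
#1 0x187→b24/s0 MISS; vc=[8]
#2 0x18a→b24/s0 L1-HIT; vc=[8]
#3 0x1c7→b28/s0 MISS; vc=[8,24]
#4 0x46→b4/s0 MISS; vc=[8,24,28]
#5 0x13b→b19/s3 MISS; vc=[8,24,28]
#6 0x1c2→b28/s0 VC-HIT; vc=[8,24,4]
#7 0x18e→b24/s0 VC-HIT; vc=[8,28,4]
#8 0x1c3→b28/s0 VC-HIT; vc=[8,24,4]
#9 0x87→b8/s0 VC-HIT; vc=[28,24,4]

SEQ = [MISS, MISS, L1-HIT, MISS, MISS, MISS, VC-HIT, VC-HIT, VC-HIT, VC-HIT]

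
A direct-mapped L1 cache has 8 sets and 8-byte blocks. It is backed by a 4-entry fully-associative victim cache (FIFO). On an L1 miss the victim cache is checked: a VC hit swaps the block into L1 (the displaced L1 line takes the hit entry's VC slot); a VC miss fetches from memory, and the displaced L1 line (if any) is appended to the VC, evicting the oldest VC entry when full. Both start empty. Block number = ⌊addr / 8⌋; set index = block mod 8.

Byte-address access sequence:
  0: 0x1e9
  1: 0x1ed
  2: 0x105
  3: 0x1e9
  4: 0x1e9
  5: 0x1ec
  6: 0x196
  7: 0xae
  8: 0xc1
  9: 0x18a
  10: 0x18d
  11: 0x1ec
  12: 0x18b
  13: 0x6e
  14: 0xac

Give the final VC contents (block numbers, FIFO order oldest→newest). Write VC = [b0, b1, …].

0: 0x1e9 (blk 61, set 5) → MISS  vc=[]
1: 0x1ed (blk 61, set 5) → L1-HIT  vc=[]
2: 0x105 (blk 32, set 0) → MISS  vc=[]
3: 0x1e9 (blk 61, set 5) → L1-HIT  vc=[]
4: 0x1e9 (blk 61, set 5) → L1-HIT  vc=[]
5: 0x1ec (blk 61, set 5) → L1-HIT  vc=[]
6: 0x196 (blk 50, set 2) → MISS  vc=[]
7: 0xae (blk 21, set 5) → MISS  vc=[61]
8: 0xc1 (blk 24, set 0) → MISS  vc=[61, 32]
9: 0x18a (blk 49, set 1) → MISS  vc=[61, 32]
10: 0x18d (blk 49, set 1) → L1-HIT  vc=[61, 32]
11: 0x1ec (blk 61, set 5) → VC-HIT  vc=[21, 32]
12: 0x18b (blk 49, set 1) → L1-HIT  vc=[21, 32]
13: 0x6e (blk 13, set 5) → MISS  vc=[21, 32, 61]
14: 0xac (blk 21, set 5) → VC-HIT  vc=[13, 32, 61]

VC = [13, 32, 61]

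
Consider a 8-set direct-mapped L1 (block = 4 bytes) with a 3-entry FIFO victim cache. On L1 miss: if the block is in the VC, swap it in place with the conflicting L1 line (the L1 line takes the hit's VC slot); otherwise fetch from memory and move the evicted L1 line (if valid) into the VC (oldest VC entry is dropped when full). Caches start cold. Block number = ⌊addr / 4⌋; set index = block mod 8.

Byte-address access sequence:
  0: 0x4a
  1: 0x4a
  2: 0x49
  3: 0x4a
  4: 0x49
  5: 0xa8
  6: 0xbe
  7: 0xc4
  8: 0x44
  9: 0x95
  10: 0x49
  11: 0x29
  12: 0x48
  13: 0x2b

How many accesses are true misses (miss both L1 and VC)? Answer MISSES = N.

MISSES = 7

#0 0x4a→b18/s2 MISS; vc=[]
#1 0x4a→b18/s2 L1-HIT; vc=[]
#2 0x49→b18/s2 L1-HIT; vc=[]
#3 0x4a→b18/s2 L1-HIT; vc=[]
#4 0x49→b18/s2 L1-HIT; vc=[]
#5 0xa8→b42/s2 MISS; vc=[18]
#6 0xbe→b47/s7 MISS; vc=[18]
#7 0xc4→b49/s1 MISS; vc=[18]
#8 0x44→b17/s1 MISS; vc=[18,49]
#9 0x95→b37/s5 MISS; vc=[18,49]
#10 0x49→b18/s2 VC-HIT; vc=[42,49]
#11 0x29→b10/s2 MISS; vc=[42,49,18]
#12 0x48→b18/s2 VC-HIT; vc=[42,49,10]
#13 0x2b→b10/s2 VC-HIT; vc=[42,49,18]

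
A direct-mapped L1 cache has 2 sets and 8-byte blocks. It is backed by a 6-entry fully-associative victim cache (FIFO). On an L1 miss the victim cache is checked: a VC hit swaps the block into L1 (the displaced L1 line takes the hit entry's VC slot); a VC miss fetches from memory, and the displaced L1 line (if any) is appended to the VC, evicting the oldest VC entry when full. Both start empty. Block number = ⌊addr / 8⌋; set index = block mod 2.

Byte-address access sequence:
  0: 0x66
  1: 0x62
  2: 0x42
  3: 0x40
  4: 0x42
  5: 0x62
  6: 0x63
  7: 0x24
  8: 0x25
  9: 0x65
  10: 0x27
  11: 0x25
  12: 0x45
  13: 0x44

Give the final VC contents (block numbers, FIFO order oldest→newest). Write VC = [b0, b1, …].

0: 0x66 (blk 12, set 0) → MISS  vc=[]
1: 0x62 (blk 12, set 0) → L1-HIT  vc=[]
2: 0x42 (blk 8, set 0) → MISS  vc=[12]
3: 0x40 (blk 8, set 0) → L1-HIT  vc=[12]
4: 0x42 (blk 8, set 0) → L1-HIT  vc=[12]
5: 0x62 (blk 12, set 0) → VC-HIT  vc=[8]
6: 0x63 (blk 12, set 0) → L1-HIT  vc=[8]
7: 0x24 (blk 4, set 0) → MISS  vc=[8, 12]
8: 0x25 (blk 4, set 0) → L1-HIT  vc=[8, 12]
9: 0x65 (blk 12, set 0) → VC-HIT  vc=[8, 4]
10: 0x27 (blk 4, set 0) → VC-HIT  vc=[8, 12]
11: 0x25 (blk 4, set 0) → L1-HIT  vc=[8, 12]
12: 0x45 (blk 8, set 0) → VC-HIT  vc=[4, 12]
13: 0x44 (blk 8, set 0) → L1-HIT  vc=[4, 12]

VC = [4, 12]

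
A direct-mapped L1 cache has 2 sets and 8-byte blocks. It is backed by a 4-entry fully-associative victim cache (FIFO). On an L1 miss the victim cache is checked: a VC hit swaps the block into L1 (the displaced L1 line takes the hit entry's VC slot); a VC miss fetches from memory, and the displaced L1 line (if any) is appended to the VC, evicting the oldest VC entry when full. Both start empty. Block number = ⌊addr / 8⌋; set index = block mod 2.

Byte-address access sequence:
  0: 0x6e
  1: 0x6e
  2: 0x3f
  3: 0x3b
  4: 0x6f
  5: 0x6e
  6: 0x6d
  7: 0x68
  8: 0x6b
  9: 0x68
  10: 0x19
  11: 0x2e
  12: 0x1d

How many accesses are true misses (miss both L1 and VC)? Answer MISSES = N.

MISSES = 4

  [0] addr=0x6e blk=13 s=1: MISS | VC []
  [1] addr=0x6e blk=13 s=1: L1-HIT | VC []
  [2] addr=0x3f blk=7 s=1: MISS | VC [13]
  [3] addr=0x3b blk=7 s=1: L1-HIT | VC [13]
  [4] addr=0x6f blk=13 s=1: VC-HIT | VC [7]
  [5] addr=0x6e blk=13 s=1: L1-HIT | VC [7]
  [6] addr=0x6d blk=13 s=1: L1-HIT | VC [7]
  [7] addr=0x68 blk=13 s=1: L1-HIT | VC [7]
  [8] addr=0x6b blk=13 s=1: L1-HIT | VC [7]
  [9] addr=0x68 blk=13 s=1: L1-HIT | VC [7]
  [10] addr=0x19 blk=3 s=1: MISS | VC [7, 13]
  [11] addr=0x2e blk=5 s=1: MISS | VC [7, 13, 3]
  [12] addr=0x1d blk=3 s=1: VC-HIT | VC [7, 13, 5]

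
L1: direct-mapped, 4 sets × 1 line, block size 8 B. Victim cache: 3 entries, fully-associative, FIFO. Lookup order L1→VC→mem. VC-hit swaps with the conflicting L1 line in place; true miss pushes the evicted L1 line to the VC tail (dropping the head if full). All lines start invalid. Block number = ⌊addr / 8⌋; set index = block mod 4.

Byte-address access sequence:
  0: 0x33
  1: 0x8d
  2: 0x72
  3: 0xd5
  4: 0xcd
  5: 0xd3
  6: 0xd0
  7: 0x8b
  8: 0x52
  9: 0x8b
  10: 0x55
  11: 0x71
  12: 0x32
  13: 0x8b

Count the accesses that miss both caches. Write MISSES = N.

#0 0x33→b6/s2 MISS; vc=[]
#1 0x8d→b17/s1 MISS; vc=[]
#2 0x72→b14/s2 MISS; vc=[6]
#3 0xd5→b26/s2 MISS; vc=[6,14]
#4 0xcd→b25/s1 MISS; vc=[6,14,17]
#5 0xd3→b26/s2 L1-HIT; vc=[6,14,17]
#6 0xd0→b26/s2 L1-HIT; vc=[6,14,17]
#7 0x8b→b17/s1 VC-HIT; vc=[6,14,25]
#8 0x52→b10/s2 MISS; vc=[14,25,26]
#9 0x8b→b17/s1 L1-HIT; vc=[14,25,26]
#10 0x55→b10/s2 L1-HIT; vc=[14,25,26]
#11 0x71→b14/s2 VC-HIT; vc=[10,25,26]
#12 0x32→b6/s2 MISS; vc=[25,26,14]
#13 0x8b→b17/s1 L1-HIT; vc=[25,26,14]

MISSES = 7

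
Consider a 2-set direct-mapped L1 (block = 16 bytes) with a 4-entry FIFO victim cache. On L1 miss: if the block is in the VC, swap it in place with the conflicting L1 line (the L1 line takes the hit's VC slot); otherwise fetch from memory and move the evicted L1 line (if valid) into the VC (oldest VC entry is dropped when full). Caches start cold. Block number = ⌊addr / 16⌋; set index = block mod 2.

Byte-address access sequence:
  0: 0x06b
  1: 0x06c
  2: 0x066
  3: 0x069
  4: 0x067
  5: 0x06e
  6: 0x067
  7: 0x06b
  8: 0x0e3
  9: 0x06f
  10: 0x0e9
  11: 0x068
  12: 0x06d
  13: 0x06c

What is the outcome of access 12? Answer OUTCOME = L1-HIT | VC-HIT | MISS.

OUTCOME = L1-HIT

#0 0x6b→b6/s0 MISS; vc=[]
#1 0x6c→b6/s0 L1-HIT; vc=[]
#2 0x66→b6/s0 L1-HIT; vc=[]
#3 0x69→b6/s0 L1-HIT; vc=[]
#4 0x67→b6/s0 L1-HIT; vc=[]
#5 0x6e→b6/s0 L1-HIT; vc=[]
#6 0x67→b6/s0 L1-HIT; vc=[]
#7 0x6b→b6/s0 L1-HIT; vc=[]
#8 0xe3→b14/s0 MISS; vc=[6]
#9 0x6f→b6/s0 VC-HIT; vc=[14]
#10 0xe9→b14/s0 VC-HIT; vc=[6]
#11 0x68→b6/s0 VC-HIT; vc=[14]
#12 0x6d→b6/s0 L1-HIT; vc=[14]
#13 0x6c→b6/s0 L1-HIT; vc=[14]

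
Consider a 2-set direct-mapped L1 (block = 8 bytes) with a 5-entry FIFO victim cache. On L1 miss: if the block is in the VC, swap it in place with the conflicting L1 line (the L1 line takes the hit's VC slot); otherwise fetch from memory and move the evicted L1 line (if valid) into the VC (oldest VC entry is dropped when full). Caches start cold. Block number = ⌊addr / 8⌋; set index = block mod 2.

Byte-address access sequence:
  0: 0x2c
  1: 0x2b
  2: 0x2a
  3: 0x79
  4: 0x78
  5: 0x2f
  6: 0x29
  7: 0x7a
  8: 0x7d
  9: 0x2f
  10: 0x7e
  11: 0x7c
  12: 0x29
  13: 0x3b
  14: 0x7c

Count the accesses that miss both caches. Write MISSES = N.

MISSES = 3

0: 0x2c (blk 5, set 1) → MISS  vc=[]
1: 0x2b (blk 5, set 1) → L1-HIT  vc=[]
2: 0x2a (blk 5, set 1) → L1-HIT  vc=[]
3: 0x79 (blk 15, set 1) → MISS  vc=[5]
4: 0x78 (blk 15, set 1) → L1-HIT  vc=[5]
5: 0x2f (blk 5, set 1) → VC-HIT  vc=[15]
6: 0x29 (blk 5, set 1) → L1-HIT  vc=[15]
7: 0x7a (blk 15, set 1) → VC-HIT  vc=[5]
8: 0x7d (blk 15, set 1) → L1-HIT  vc=[5]
9: 0x2f (blk 5, set 1) → VC-HIT  vc=[15]
10: 0x7e (blk 15, set 1) → VC-HIT  vc=[5]
11: 0x7c (blk 15, set 1) → L1-HIT  vc=[5]
12: 0x29 (blk 5, set 1) → VC-HIT  vc=[15]
13: 0x3b (blk 7, set 1) → MISS  vc=[15, 5]
14: 0x7c (blk 15, set 1) → VC-HIT  vc=[7, 5]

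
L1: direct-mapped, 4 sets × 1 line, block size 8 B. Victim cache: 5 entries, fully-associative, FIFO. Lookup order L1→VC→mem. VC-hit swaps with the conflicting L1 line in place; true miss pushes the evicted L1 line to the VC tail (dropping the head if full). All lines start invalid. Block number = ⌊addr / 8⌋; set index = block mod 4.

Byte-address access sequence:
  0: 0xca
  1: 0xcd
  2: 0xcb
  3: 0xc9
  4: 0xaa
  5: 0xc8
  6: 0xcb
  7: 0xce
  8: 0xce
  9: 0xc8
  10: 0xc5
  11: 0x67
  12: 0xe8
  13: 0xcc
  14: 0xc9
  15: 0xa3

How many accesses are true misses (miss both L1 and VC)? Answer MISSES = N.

0: 0xca (blk 25, set 1) → MISS  vc=[]
1: 0xcd (blk 25, set 1) → L1-HIT  vc=[]
2: 0xcb (blk 25, set 1) → L1-HIT  vc=[]
3: 0xc9 (blk 25, set 1) → L1-HIT  vc=[]
4: 0xaa (blk 21, set 1) → MISS  vc=[25]
5: 0xc8 (blk 25, set 1) → VC-HIT  vc=[21]
6: 0xcb (blk 25, set 1) → L1-HIT  vc=[21]
7: 0xce (blk 25, set 1) → L1-HIT  vc=[21]
8: 0xce (blk 25, set 1) → L1-HIT  vc=[21]
9: 0xc8 (blk 25, set 1) → L1-HIT  vc=[21]
10: 0xc5 (blk 24, set 0) → MISS  vc=[21]
11: 0x67 (blk 12, set 0) → MISS  vc=[21, 24]
12: 0xe8 (blk 29, set 1) → MISS  vc=[21, 24, 25]
13: 0xcc (blk 25, set 1) → VC-HIT  vc=[21, 24, 29]
14: 0xc9 (blk 25, set 1) → L1-HIT  vc=[21, 24, 29]
15: 0xa3 (blk 20, set 0) → MISS  vc=[21, 24, 29, 12]

MISSES = 6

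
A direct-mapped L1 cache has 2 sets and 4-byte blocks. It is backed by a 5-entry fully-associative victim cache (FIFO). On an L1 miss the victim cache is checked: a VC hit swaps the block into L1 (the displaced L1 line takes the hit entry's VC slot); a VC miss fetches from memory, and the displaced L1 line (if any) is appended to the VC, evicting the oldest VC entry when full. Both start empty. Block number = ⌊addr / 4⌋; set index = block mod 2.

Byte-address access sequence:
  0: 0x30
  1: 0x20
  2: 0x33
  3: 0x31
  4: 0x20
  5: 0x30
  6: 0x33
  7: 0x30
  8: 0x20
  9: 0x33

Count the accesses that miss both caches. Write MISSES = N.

MISSES = 2

0: 0x30 (blk 12, set 0) → MISS  vc=[]
1: 0x20 (blk 8, set 0) → MISS  vc=[12]
2: 0x33 (blk 12, set 0) → VC-HIT  vc=[8]
3: 0x31 (blk 12, set 0) → L1-HIT  vc=[8]
4: 0x20 (blk 8, set 0) → VC-HIT  vc=[12]
5: 0x30 (blk 12, set 0) → VC-HIT  vc=[8]
6: 0x33 (blk 12, set 0) → L1-HIT  vc=[8]
7: 0x30 (blk 12, set 0) → L1-HIT  vc=[8]
8: 0x20 (blk 8, set 0) → VC-HIT  vc=[12]
9: 0x33 (blk 12, set 0) → VC-HIT  vc=[8]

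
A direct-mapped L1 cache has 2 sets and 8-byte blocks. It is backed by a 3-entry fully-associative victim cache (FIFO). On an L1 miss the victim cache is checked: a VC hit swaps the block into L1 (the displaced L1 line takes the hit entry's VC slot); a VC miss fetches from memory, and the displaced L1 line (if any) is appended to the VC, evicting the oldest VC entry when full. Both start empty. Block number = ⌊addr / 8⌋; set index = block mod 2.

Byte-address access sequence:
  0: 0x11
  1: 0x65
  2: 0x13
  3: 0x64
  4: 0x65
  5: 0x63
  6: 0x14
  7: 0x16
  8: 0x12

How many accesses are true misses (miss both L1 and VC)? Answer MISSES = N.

MISSES = 2

#0 0x11→b2/s0 MISS; vc=[]
#1 0x65→b12/s0 MISS; vc=[2]
#2 0x13→b2/s0 VC-HIT; vc=[12]
#3 0x64→b12/s0 VC-HIT; vc=[2]
#4 0x65→b12/s0 L1-HIT; vc=[2]
#5 0x63→b12/s0 L1-HIT; vc=[2]
#6 0x14→b2/s0 VC-HIT; vc=[12]
#7 0x16→b2/s0 L1-HIT; vc=[12]
#8 0x12→b2/s0 L1-HIT; vc=[12]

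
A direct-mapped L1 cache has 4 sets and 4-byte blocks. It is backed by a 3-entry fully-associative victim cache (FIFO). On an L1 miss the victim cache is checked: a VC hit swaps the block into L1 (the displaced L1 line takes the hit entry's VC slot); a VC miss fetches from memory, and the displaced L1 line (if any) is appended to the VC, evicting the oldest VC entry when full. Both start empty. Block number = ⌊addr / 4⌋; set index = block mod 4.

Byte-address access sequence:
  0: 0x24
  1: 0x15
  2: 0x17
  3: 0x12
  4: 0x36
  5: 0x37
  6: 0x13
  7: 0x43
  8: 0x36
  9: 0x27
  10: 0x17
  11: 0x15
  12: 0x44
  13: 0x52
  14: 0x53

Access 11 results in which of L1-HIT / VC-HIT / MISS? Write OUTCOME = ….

OUTCOME = L1-HIT

  [0] addr=0x24 blk=9 s=1: MISS | VC []
  [1] addr=0x15 blk=5 s=1: MISS | VC [9]
  [2] addr=0x17 blk=5 s=1: L1-HIT | VC [9]
  [3] addr=0x12 blk=4 s=0: MISS | VC [9]
  [4] addr=0x36 blk=13 s=1: MISS | VC [9, 5]
  [5] addr=0x37 blk=13 s=1: L1-HIT | VC [9, 5]
  [6] addr=0x13 blk=4 s=0: L1-HIT | VC [9, 5]
  [7] addr=0x43 blk=16 s=0: MISS | VC [9, 5, 4]
  [8] addr=0x36 blk=13 s=1: L1-HIT | VC [9, 5, 4]
  [9] addr=0x27 blk=9 s=1: VC-HIT | VC [13, 5, 4]
  [10] addr=0x17 blk=5 s=1: VC-HIT | VC [13, 9, 4]
  [11] addr=0x15 blk=5 s=1: L1-HIT | VC [13, 9, 4]
  [12] addr=0x44 blk=17 s=1: MISS | VC [9, 4, 5]
  [13] addr=0x52 blk=20 s=0: MISS | VC [4, 5, 16]
  [14] addr=0x53 blk=20 s=0: L1-HIT | VC [4, 5, 16]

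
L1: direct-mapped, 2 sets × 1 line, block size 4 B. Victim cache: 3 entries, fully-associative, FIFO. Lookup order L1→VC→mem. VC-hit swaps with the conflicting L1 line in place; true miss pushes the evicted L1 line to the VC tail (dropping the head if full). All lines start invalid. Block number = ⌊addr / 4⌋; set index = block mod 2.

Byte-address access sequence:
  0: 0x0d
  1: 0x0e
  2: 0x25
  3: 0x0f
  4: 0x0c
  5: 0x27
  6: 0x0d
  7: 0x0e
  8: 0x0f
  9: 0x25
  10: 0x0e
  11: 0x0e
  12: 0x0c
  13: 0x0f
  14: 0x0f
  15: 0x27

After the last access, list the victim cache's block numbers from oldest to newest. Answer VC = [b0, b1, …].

  [0] addr=0xd blk=3 s=1: MISS | VC []
  [1] addr=0xe blk=3 s=1: L1-HIT | VC []
  [2] addr=0x25 blk=9 s=1: MISS | VC [3]
  [3] addr=0xf blk=3 s=1: VC-HIT | VC [9]
  [4] addr=0xc blk=3 s=1: L1-HIT | VC [9]
  [5] addr=0x27 blk=9 s=1: VC-HIT | VC [3]
  [6] addr=0xd blk=3 s=1: VC-HIT | VC [9]
  [7] addr=0xe blk=3 s=1: L1-HIT | VC [9]
  [8] addr=0xf blk=3 s=1: L1-HIT | VC [9]
  [9] addr=0x25 blk=9 s=1: VC-HIT | VC [3]
  [10] addr=0xe blk=3 s=1: VC-HIT | VC [9]
  [11] addr=0xe blk=3 s=1: L1-HIT | VC [9]
  [12] addr=0xc blk=3 s=1: L1-HIT | VC [9]
  [13] addr=0xf blk=3 s=1: L1-HIT | VC [9]
  [14] addr=0xf blk=3 s=1: L1-HIT | VC [9]
  [15] addr=0x27 blk=9 s=1: VC-HIT | VC [3]

VC = [3]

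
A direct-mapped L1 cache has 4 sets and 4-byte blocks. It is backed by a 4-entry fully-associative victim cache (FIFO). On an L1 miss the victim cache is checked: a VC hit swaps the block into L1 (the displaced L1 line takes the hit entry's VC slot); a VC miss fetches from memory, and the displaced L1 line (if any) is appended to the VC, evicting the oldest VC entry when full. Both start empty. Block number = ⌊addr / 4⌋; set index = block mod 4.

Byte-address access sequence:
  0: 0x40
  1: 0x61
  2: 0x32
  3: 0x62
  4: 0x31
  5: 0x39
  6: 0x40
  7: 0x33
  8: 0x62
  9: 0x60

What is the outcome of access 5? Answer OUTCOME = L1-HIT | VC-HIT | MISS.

  [0] addr=0x40 blk=16 s=0: MISS | VC []
  [1] addr=0x61 blk=24 s=0: MISS | VC [16]
  [2] addr=0x32 blk=12 s=0: MISS | VC [16, 24]
  [3] addr=0x62 blk=24 s=0: VC-HIT | VC [16, 12]
  [4] addr=0x31 blk=12 s=0: VC-HIT | VC [16, 24]
  [5] addr=0x39 blk=14 s=2: MISS | VC [16, 24]
  [6] addr=0x40 blk=16 s=0: VC-HIT | VC [12, 24]
  [7] addr=0x33 blk=12 s=0: VC-HIT | VC [16, 24]
  [8] addr=0x62 blk=24 s=0: VC-HIT | VC [16, 12]
  [9] addr=0x60 blk=24 s=0: L1-HIT | VC [16, 12]

OUTCOME = MISS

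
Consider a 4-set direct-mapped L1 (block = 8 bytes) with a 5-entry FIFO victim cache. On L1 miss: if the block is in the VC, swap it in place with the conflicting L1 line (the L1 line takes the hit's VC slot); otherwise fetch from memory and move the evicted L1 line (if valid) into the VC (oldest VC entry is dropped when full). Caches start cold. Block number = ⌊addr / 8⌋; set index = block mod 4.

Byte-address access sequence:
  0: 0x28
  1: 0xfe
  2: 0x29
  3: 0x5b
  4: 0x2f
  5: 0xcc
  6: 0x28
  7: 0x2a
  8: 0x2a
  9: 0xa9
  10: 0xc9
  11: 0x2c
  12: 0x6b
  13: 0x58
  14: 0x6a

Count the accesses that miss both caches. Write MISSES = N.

MISSES = 6

#0 0x28→b5/s1 MISS; vc=[]
#1 0xfe→b31/s3 MISS; vc=[]
#2 0x29→b5/s1 L1-HIT; vc=[]
#3 0x5b→b11/s3 MISS; vc=[31]
#4 0x2f→b5/s1 L1-HIT; vc=[31]
#5 0xcc→b25/s1 MISS; vc=[31,5]
#6 0x28→b5/s1 VC-HIT; vc=[31,25]
#7 0x2a→b5/s1 L1-HIT; vc=[31,25]
#8 0x2a→b5/s1 L1-HIT; vc=[31,25]
#9 0xa9→b21/s1 MISS; vc=[31,25,5]
#10 0xc9→b25/s1 VC-HIT; vc=[31,21,5]
#11 0x2c→b5/s1 VC-HIT; vc=[31,21,25]
#12 0x6b→b13/s1 MISS; vc=[31,21,25,5]
#13 0x58→b11/s3 L1-HIT; vc=[31,21,25,5]
#14 0x6a→b13/s1 L1-HIT; vc=[31,21,25,5]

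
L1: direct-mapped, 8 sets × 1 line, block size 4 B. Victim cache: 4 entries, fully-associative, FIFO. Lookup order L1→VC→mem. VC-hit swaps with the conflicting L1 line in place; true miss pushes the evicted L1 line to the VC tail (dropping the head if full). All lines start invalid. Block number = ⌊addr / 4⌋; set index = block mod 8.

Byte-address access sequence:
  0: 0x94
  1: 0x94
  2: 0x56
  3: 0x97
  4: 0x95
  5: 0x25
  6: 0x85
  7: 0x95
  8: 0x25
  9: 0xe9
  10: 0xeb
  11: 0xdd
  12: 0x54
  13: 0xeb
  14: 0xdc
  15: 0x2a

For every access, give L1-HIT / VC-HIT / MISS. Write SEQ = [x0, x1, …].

#0 0x94→b37/s5 MISS; vc=[]
#1 0x94→b37/s5 L1-HIT; vc=[]
#2 0x56→b21/s5 MISS; vc=[37]
#3 0x97→b37/s5 VC-HIT; vc=[21]
#4 0x95→b37/s5 L1-HIT; vc=[21]
#5 0x25→b9/s1 MISS; vc=[21]
#6 0x85→b33/s1 MISS; vc=[21,9]
#7 0x95→b37/s5 L1-HIT; vc=[21,9]
#8 0x25→b9/s1 VC-HIT; vc=[21,33]
#9 0xe9→b58/s2 MISS; vc=[21,33]
#10 0xeb→b58/s2 L1-HIT; vc=[21,33]
#11 0xdd→b55/s7 MISS; vc=[21,33]
#12 0x54→b21/s5 VC-HIT; vc=[37,33]
#13 0xeb→b58/s2 L1-HIT; vc=[37,33]
#14 0xdc→b55/s7 L1-HIT; vc=[37,33]
#15 0x2a→b10/s2 MISS; vc=[37,33,58]

SEQ = [MISS, L1-HIT, MISS, VC-HIT, L1-HIT, MISS, MISS, L1-HIT, VC-HIT, MISS, L1-HIT, MISS, VC-HIT, L1-HIT, L1-HIT, MISS]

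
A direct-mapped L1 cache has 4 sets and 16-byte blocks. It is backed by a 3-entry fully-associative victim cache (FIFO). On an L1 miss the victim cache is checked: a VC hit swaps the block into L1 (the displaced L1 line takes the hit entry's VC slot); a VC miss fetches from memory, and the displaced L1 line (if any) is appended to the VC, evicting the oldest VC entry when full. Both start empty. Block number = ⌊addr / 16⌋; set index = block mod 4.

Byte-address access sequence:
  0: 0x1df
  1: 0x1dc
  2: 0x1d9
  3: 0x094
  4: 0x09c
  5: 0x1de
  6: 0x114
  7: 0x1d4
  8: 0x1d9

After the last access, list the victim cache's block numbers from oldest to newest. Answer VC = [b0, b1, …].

VC = [9, 17]

#0 0x1df→b29/s1 MISS; vc=[]
#1 0x1dc→b29/s1 L1-HIT; vc=[]
#2 0x1d9→b29/s1 L1-HIT; vc=[]
#3 0x94→b9/s1 MISS; vc=[29]
#4 0x9c→b9/s1 L1-HIT; vc=[29]
#5 0x1de→b29/s1 VC-HIT; vc=[9]
#6 0x114→b17/s1 MISS; vc=[9,29]
#7 0x1d4→b29/s1 VC-HIT; vc=[9,17]
#8 0x1d9→b29/s1 L1-HIT; vc=[9,17]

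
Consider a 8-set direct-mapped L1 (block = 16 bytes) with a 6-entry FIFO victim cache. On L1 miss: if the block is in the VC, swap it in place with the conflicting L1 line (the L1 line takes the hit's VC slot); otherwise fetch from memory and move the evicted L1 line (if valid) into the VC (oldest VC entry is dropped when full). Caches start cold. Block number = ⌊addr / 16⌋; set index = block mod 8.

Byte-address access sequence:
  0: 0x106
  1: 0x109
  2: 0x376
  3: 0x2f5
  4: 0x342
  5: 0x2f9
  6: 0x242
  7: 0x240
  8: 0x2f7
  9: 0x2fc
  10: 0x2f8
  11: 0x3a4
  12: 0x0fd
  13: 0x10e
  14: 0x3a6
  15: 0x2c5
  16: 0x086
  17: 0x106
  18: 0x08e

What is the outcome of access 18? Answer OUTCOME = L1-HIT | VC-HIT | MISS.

#0 0x106→b16/s0 MISS; vc=[]
#1 0x109→b16/s0 L1-HIT; vc=[]
#2 0x376→b55/s7 MISS; vc=[]
#3 0x2f5→b47/s7 MISS; vc=[55]
#4 0x342→b52/s4 MISS; vc=[55]
#5 0x2f9→b47/s7 L1-HIT; vc=[55]
#6 0x242→b36/s4 MISS; vc=[55,52]
#7 0x240→b36/s4 L1-HIT; vc=[55,52]
#8 0x2f7→b47/s7 L1-HIT; vc=[55,52]
#9 0x2fc→b47/s7 L1-HIT; vc=[55,52]
#10 0x2f8→b47/s7 L1-HIT; vc=[55,52]
#11 0x3a4→b58/s2 MISS; vc=[55,52]
#12 0xfd→b15/s7 MISS; vc=[55,52,47]
#13 0x10e→b16/s0 L1-HIT; vc=[55,52,47]
#14 0x3a6→b58/s2 L1-HIT; vc=[55,52,47]
#15 0x2c5→b44/s4 MISS; vc=[55,52,47,36]
#16 0x86→b8/s0 MISS; vc=[55,52,47,36,16]
#17 0x106→b16/s0 VC-HIT; vc=[55,52,47,36,8]
#18 0x8e→b8/s0 VC-HIT; vc=[55,52,47,36,16]

OUTCOME = VC-HIT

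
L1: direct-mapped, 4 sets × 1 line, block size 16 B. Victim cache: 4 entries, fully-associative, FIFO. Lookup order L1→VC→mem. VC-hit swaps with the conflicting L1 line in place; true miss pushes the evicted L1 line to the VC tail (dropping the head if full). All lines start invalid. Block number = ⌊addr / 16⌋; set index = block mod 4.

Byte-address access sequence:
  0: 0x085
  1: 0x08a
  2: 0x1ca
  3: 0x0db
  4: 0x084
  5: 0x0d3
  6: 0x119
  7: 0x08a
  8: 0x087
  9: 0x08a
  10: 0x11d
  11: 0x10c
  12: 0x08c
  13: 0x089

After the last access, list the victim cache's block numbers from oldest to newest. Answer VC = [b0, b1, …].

VC = [28, 13, 16]

0: 0x85 (blk 8, set 0) → MISS  vc=[]
1: 0x8a (blk 8, set 0) → L1-HIT  vc=[]
2: 0x1ca (blk 28, set 0) → MISS  vc=[8]
3: 0xdb (blk 13, set 1) → MISS  vc=[8]
4: 0x84 (blk 8, set 0) → VC-HIT  vc=[28]
5: 0xd3 (blk 13, set 1) → L1-HIT  vc=[28]
6: 0x119 (blk 17, set 1) → MISS  vc=[28, 13]
7: 0x8a (blk 8, set 0) → L1-HIT  vc=[28, 13]
8: 0x87 (blk 8, set 0) → L1-HIT  vc=[28, 13]
9: 0x8a (blk 8, set 0) → L1-HIT  vc=[28, 13]
10: 0x11d (blk 17, set 1) → L1-HIT  vc=[28, 13]
11: 0x10c (blk 16, set 0) → MISS  vc=[28, 13, 8]
12: 0x8c (blk 8, set 0) → VC-HIT  vc=[28, 13, 16]
13: 0x89 (blk 8, set 0) → L1-HIT  vc=[28, 13, 16]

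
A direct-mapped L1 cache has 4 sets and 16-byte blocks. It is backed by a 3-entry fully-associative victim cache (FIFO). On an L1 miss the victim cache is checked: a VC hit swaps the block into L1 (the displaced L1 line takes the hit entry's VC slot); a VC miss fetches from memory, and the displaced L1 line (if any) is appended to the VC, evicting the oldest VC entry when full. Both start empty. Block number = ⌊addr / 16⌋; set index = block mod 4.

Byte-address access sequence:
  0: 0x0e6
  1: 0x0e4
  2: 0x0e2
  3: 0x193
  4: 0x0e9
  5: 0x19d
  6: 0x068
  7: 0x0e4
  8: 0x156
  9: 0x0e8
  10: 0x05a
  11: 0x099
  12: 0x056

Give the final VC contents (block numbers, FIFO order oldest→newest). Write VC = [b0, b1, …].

VC = [25, 21, 9]

#0 0xe6→b14/s2 MISS; vc=[]
#1 0xe4→b14/s2 L1-HIT; vc=[]
#2 0xe2→b14/s2 L1-HIT; vc=[]
#3 0x193→b25/s1 MISS; vc=[]
#4 0xe9→b14/s2 L1-HIT; vc=[]
#5 0x19d→b25/s1 L1-HIT; vc=[]
#6 0x68→b6/s2 MISS; vc=[14]
#7 0xe4→b14/s2 VC-HIT; vc=[6]
#8 0x156→b21/s1 MISS; vc=[6,25]
#9 0xe8→b14/s2 L1-HIT; vc=[6,25]
#10 0x5a→b5/s1 MISS; vc=[6,25,21]
#11 0x99→b9/s1 MISS; vc=[25,21,5]
#12 0x56→b5/s1 VC-HIT; vc=[25,21,9]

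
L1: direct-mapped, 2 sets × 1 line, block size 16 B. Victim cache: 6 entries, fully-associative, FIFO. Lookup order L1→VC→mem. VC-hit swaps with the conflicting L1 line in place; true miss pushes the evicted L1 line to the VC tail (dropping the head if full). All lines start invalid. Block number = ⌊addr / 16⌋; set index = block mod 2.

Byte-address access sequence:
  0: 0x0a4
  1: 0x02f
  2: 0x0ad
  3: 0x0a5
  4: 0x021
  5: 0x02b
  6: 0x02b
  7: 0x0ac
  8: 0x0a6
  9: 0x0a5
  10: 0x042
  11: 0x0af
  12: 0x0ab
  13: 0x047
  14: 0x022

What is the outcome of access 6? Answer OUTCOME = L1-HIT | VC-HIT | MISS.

0: 0xa4 (blk 10, set 0) → MISS  vc=[]
1: 0x2f (blk 2, set 0) → MISS  vc=[10]
2: 0xad (blk 10, set 0) → VC-HIT  vc=[2]
3: 0xa5 (blk 10, set 0) → L1-HIT  vc=[2]
4: 0x21 (blk 2, set 0) → VC-HIT  vc=[10]
5: 0x2b (blk 2, set 0) → L1-HIT  vc=[10]
6: 0x2b (blk 2, set 0) → L1-HIT  vc=[10]
7: 0xac (blk 10, set 0) → VC-HIT  vc=[2]
8: 0xa6 (blk 10, set 0) → L1-HIT  vc=[2]
9: 0xa5 (blk 10, set 0) → L1-HIT  vc=[2]
10: 0x42 (blk 4, set 0) → MISS  vc=[2, 10]
11: 0xaf (blk 10, set 0) → VC-HIT  vc=[2, 4]
12: 0xab (blk 10, set 0) → L1-HIT  vc=[2, 4]
13: 0x47 (blk 4, set 0) → VC-HIT  vc=[2, 10]
14: 0x22 (blk 2, set 0) → VC-HIT  vc=[4, 10]

OUTCOME = L1-HIT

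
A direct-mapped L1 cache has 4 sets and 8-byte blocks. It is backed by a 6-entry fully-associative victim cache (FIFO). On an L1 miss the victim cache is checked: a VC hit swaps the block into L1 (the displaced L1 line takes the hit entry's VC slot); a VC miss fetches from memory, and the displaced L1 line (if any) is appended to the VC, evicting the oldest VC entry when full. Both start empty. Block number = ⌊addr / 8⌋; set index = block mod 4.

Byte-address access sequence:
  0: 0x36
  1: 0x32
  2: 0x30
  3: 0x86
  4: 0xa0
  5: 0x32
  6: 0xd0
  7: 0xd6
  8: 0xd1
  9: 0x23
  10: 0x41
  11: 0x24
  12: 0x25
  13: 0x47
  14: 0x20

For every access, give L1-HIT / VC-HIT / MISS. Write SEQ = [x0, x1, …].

0: 0x36 (blk 6, set 2) → MISS  vc=[]
1: 0x32 (blk 6, set 2) → L1-HIT  vc=[]
2: 0x30 (blk 6, set 2) → L1-HIT  vc=[]
3: 0x86 (blk 16, set 0) → MISS  vc=[]
4: 0xa0 (blk 20, set 0) → MISS  vc=[16]
5: 0x32 (blk 6, set 2) → L1-HIT  vc=[16]
6: 0xd0 (blk 26, set 2) → MISS  vc=[16, 6]
7: 0xd6 (blk 26, set 2) → L1-HIT  vc=[16, 6]
8: 0xd1 (blk 26, set 2) → L1-HIT  vc=[16, 6]
9: 0x23 (blk 4, set 0) → MISS  vc=[16, 6, 20]
10: 0x41 (blk 8, set 0) → MISS  vc=[16, 6, 20, 4]
11: 0x24 (blk 4, set 0) → VC-HIT  vc=[16, 6, 20, 8]
12: 0x25 (blk 4, set 0) → L1-HIT  vc=[16, 6, 20, 8]
13: 0x47 (blk 8, set 0) → VC-HIT  vc=[16, 6, 20, 4]
14: 0x20 (blk 4, set 0) → VC-HIT  vc=[16, 6, 20, 8]

SEQ = [MISS, L1-HIT, L1-HIT, MISS, MISS, L1-HIT, MISS, L1-HIT, L1-HIT, MISS, MISS, VC-HIT, L1-HIT, VC-HIT, VC-HIT]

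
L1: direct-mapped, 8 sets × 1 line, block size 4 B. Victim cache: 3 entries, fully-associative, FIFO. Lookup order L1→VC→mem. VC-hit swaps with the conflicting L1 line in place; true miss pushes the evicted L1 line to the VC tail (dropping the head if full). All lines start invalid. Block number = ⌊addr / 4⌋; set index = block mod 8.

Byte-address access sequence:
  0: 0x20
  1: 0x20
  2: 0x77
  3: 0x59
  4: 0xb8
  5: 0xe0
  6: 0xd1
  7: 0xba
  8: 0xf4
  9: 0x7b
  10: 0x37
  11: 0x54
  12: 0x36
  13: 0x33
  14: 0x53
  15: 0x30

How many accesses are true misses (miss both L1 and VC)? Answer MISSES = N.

MISSES = 12

  [0] addr=0x20 blk=8 s=0: MISS | VC []
  [1] addr=0x20 blk=8 s=0: L1-HIT | VC []
  [2] addr=0x77 blk=29 s=5: MISS | VC []
  [3] addr=0x59 blk=22 s=6: MISS | VC []
  [4] addr=0xb8 blk=46 s=6: MISS | VC [22]
  [5] addr=0xe0 blk=56 s=0: MISS | VC [22, 8]
  [6] addr=0xd1 blk=52 s=4: MISS | VC [22, 8]
  [7] addr=0xba blk=46 s=6: L1-HIT | VC [22, 8]
  [8] addr=0xf4 blk=61 s=5: MISS | VC [22, 8, 29]
  [9] addr=0x7b blk=30 s=6: MISS | VC [8, 29, 46]
  [10] addr=0x37 blk=13 s=5: MISS | VC [29, 46, 61]
  [11] addr=0x54 blk=21 s=5: MISS | VC [46, 61, 13]
  [12] addr=0x36 blk=13 s=5: VC-HIT | VC [46, 61, 21]
  [13] addr=0x33 blk=12 s=4: MISS | VC [61, 21, 52]
  [14] addr=0x53 blk=20 s=4: MISS | VC [21, 52, 12]
  [15] addr=0x30 blk=12 s=4: VC-HIT | VC [21, 52, 20]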